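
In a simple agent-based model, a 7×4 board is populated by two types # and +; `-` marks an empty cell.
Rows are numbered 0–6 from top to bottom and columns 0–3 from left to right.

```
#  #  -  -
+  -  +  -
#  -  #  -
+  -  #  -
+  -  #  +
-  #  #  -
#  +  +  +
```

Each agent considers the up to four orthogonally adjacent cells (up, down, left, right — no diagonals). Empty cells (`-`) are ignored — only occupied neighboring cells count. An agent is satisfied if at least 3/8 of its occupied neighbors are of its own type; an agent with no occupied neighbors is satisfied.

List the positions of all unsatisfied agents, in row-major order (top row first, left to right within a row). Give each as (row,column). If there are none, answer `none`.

(1,0), (1,2), (2,0), (4,3), (6,0), (6,1)

Row 0: (0,0)# 1/2 ok · (0,1)# 1/1 ok
Row 1: (1,0)+ 0/2 unhappy · (1,2)+ 0/1 unhappy
Row 2: (2,0)# 0/2 unhappy · (2,2)# 1/2 ok
Row 3: (3,0)+ 1/2 ok · (3,2)# 2/2 ok
Row 4: (4,0)+ 1/1 ok · (4,2)# 2/3 ok · (4,3)+ 0/1 unhappy
Row 5: (5,1)# 1/2 ok · (5,2)# 2/3 ok
Row 6: (6,0)# 0/1 unhappy · (6,1)+ 1/3 unhappy · (6,2)+ 2/3 ok · (6,3)+ 1/1 ok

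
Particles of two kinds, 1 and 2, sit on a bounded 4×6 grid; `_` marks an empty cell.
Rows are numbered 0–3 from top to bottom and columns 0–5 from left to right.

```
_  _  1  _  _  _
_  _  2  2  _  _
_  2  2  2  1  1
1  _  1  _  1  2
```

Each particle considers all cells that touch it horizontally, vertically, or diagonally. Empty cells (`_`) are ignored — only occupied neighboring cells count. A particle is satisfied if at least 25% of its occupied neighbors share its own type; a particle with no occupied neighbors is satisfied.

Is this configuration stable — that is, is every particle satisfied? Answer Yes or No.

No

Row 0: (0,2)1 0/2 unhappy
Row 1: (1,2)2 4/5 ok · (1,3)2 3/5 ok
Row 2: (2,1)2 2/4 ok · (2,2)2 4/5 ok · (2,3)2 3/6 ok · (2,4)1 2/5 ok · (2,5)1 2/3 ok
Row 3: (3,0)1 0/1 unhappy · (3,2)1 0/3 unhappy · (3,4)1 2/4 ok · (3,5)2 0/3 unhappy
For instance (0,2) has only 0/2 same-type neighbors, below 1/4.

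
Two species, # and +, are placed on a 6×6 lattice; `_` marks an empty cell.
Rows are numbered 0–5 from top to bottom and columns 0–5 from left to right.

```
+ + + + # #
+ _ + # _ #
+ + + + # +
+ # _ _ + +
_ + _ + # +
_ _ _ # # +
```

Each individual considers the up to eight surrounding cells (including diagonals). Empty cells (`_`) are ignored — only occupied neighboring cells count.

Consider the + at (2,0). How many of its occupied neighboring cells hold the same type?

Occupied neighbors of (2,0): (1,0)=+, (2,1)=+, (3,0)=+, (3,1)=#.
Same type (+): 3 of 4.

3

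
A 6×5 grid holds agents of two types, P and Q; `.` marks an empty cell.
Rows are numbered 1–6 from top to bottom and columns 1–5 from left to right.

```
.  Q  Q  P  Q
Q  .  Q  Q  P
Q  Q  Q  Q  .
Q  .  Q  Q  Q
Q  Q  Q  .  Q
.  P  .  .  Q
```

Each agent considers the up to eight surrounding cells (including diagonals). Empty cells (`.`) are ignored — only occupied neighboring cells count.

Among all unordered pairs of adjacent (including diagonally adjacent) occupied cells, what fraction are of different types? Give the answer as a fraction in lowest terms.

5/24

Scan each occupied cell's neighbors to the right and below (and the two forward diagonals) so each pair is counted once.
From row 1: 5 unlike of 12 pairs (running 5/12).
From row 2: 2 unlike of 10 pairs (running 7/22).
From row 3: 0 unlike of 11 pairs (running 7/33).
From row 4: 0 unlike of 9 pairs (running 7/42).
From row 5: 3 unlike of 6 pairs (running 10/48).
Total adjacent occupied pairs: 48; unlike-type pairs: 10.
10/48 reduces to 5/24.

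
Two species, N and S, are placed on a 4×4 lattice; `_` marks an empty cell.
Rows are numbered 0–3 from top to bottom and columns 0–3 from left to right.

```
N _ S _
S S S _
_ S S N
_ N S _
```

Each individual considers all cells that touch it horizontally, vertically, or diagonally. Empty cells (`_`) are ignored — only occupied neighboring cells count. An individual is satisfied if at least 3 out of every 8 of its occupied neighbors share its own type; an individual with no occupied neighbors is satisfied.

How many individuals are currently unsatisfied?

Row 0: (0,0)N 0/2 unhappy · (0,2)S 2/2 ok
Row 1: (1,0)S 2/3 ok · (1,1)S 5/6 ok · (1,2)S 4/5 ok
Row 2: (2,1)S 5/6 ok · (2,2)S 4/6 ok · (2,3)N 0/3 unhappy
Row 3: (3,1)N 0/3 unhappy · (3,2)S 2/4 ok
Unsatisfied: (0,0), (2,3), (3,1) — 3 in total.

3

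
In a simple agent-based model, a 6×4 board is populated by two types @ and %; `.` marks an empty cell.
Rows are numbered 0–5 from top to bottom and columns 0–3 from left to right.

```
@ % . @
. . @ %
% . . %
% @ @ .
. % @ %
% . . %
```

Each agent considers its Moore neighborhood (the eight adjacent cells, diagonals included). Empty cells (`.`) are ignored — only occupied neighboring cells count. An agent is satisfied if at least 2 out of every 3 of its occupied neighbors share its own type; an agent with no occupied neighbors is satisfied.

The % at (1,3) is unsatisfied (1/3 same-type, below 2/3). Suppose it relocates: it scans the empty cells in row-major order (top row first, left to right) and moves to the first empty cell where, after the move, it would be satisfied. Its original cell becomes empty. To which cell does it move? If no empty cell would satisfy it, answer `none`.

Vacating (1,3). Empty cells in order:
  (0,2): 1/3 same-type → still unsatisfied.
  (1,0): 2/3 same-type → satisfied — stop here.

(1,0)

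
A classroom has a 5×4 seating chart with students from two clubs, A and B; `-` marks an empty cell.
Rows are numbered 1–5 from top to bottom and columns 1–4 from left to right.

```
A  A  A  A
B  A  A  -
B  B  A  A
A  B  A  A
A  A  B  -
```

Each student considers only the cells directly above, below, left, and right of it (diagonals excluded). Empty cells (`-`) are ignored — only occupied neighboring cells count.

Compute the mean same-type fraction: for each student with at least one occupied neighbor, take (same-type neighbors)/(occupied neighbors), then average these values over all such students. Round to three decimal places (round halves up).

0.648

Row 1: (1,1)A 1/2 · (1,2)A 3/3 · (1,3)A 3/3 · (1,4)A 1/1
Row 2: (2,1)B 1/3 · (2,2)A 2/4 · (2,3)A 3/3
Row 3: (3,1)B 2/3 · (3,2)B 2/4 · (3,3)A 3/4 · (3,4)A 2/2
Row 4: (4,1)A 1/3 · (4,2)B 1/4 · (4,3)A 2/4 · (4,4)A 2/2
Row 5: (5,1)A 2/2 · (5,2)A 1/3 · (5,3)B 0/2
Sum over 18 students: 1/2 + 3/3 + 3/3 + 1/1 + 1/3 + 2/4 + 3/3 + 2/3 + 2/4 + 3/4 + 2/2 + 1/3 + 1/4 + 2/4 + 2/2 + 2/2 + 1/3 + 0/2 = 35/3; mean = 35/3 ÷ 18 = 35/54 = 0.648148… → 0.648.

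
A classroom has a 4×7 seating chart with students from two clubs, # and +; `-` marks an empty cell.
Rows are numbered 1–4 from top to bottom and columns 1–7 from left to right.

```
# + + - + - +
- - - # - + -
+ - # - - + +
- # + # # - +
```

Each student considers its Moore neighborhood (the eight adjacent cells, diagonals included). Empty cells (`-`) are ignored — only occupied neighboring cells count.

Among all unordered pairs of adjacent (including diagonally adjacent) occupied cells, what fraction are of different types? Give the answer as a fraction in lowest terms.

2/5

Scan each occupied cell's neighbors to the right and below (and the two forward diagonals) so each pair is counted once.
From row 1: 3 unlike of 6 pairs (running 3/6).
From row 2: 0 unlike of 3 pairs (running 3/9).
From row 3: 3 unlike of 8 pairs (running 6/17).
From row 4: 2 unlike of 3 pairs (running 8/20).
Total adjacent occupied pairs: 20; unlike-type pairs: 8.
8/20 reduces to 2/5.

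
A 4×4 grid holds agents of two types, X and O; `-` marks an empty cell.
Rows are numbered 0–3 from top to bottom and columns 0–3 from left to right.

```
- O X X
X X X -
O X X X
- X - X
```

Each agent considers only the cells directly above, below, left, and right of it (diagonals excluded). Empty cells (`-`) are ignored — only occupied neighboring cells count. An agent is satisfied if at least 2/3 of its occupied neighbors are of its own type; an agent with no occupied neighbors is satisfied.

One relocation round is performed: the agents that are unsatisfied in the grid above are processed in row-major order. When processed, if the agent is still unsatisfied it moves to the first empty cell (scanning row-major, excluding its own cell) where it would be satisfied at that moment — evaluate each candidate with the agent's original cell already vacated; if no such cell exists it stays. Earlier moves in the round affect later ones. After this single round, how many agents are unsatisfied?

1

Initially unsatisfied (in order): (0,1), (1,0), (2,0).
  (0,1): no empty cell satisfies it; stays.
  (1,0) → (1,3).
  (2,0) → (0,0).
Resulting grid:
O O X X
- X X X
- X X X
- X - X
Unsatisfied now: (0,1).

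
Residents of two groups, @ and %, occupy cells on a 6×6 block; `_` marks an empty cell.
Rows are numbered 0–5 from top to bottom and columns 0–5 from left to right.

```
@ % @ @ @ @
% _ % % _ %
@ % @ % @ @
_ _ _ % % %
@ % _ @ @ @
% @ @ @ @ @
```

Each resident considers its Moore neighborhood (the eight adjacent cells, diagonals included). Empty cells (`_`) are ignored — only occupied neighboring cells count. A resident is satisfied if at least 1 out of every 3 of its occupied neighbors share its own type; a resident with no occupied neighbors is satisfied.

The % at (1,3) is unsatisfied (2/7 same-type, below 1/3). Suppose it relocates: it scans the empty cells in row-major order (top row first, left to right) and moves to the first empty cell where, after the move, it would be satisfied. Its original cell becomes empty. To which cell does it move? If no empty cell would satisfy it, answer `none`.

(1,1)

Vacating (1,3). Empty cells in order:
  (1,1): 4/8 same-type → satisfied — stop here.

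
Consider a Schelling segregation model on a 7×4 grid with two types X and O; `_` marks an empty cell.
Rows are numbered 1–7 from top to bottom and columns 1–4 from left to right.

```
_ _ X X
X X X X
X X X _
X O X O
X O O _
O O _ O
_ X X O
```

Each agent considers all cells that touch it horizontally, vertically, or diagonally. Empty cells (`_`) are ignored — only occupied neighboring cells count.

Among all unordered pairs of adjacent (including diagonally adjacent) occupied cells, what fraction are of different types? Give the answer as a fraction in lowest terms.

19/54

Scan each occupied cell's neighbors to the right and below (and the two forward diagonals) so each pair is counted once.
From row 1: 0 unlike of 6 pairs (running 0/6).
From row 2: 0 unlike of 11 pairs (running 0/17).
From row 3: 4 unlike of 10 pairs (running 4/27).
From row 4: 7 unlike of 11 pairs (running 11/38).
From row 5: 3 unlike of 8 pairs (running 14/46).
From row 6: 4 unlike of 6 pairs (running 18/52).
From row 7: 1 unlike of 2 pairs (running 19/54).
Total adjacent occupied pairs: 54; unlike-type pairs: 19.
19/54 is already in lowest terms.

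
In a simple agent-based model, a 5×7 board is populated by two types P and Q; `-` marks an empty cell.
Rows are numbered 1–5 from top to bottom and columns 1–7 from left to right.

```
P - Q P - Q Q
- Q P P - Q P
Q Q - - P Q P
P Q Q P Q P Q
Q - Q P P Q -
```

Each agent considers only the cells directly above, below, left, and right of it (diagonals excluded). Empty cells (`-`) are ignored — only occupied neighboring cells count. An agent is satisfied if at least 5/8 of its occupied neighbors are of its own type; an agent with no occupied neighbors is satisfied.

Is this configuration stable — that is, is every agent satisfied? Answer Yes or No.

No

(1,1)P 0/0 ok
(1,3)Q 0/2 unhappy
(1,4)P 1/2 unhappy
(1,6)Q 2/2 ok
(1,7)Q 1/2 unhappy
(2,2)Q 1/2 unhappy
(2,3)P 1/3 unhappy
(2,4)P 2/2 ok
(2,6)Q 2/3 ok
(2,7)P 1/3 unhappy
(3,1)Q 1/2 unhappy
(3,2)Q 3/3 ok
(3,5)P 0/2 unhappy
(3,6)Q 1/4 unhappy
(3,7)P 1/3 unhappy
(4,1)P 0/3 unhappy
(4,2)Q 2/3 ok
(4,3)Q 2/3 ok
(4,4)P 1/3 unhappy
(4,5)Q 0/4 unhappy
(4,6)P 0/4 unhappy
(4,7)Q 0/2 unhappy
(5,1)Q 0/1 unhappy
(5,3)Q 1/2 unhappy
(5,4)P 2/3 ok
(5,5)P 1/3 unhappy
(5,6)Q 0/2 unhappy
For instance (1,3) has only 0/2 same-type neighbors, below 5/8.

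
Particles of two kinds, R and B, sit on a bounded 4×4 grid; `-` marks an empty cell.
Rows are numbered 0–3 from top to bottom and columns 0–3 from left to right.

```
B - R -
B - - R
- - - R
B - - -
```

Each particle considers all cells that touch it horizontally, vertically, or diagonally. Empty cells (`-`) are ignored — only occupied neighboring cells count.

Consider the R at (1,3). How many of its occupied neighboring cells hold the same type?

Occupied neighbors of (1,3): (0,2)=R, (2,3)=R.
Same type (R): 2 of 2.

2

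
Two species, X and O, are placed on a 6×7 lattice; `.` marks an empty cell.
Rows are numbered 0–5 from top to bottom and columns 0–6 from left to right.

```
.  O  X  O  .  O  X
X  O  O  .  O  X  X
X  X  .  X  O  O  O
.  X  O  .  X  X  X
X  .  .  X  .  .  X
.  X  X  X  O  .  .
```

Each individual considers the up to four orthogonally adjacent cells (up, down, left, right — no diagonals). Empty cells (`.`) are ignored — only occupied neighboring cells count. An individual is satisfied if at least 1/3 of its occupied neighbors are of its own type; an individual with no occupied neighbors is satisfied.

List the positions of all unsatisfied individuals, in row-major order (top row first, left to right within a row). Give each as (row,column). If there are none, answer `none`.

(0,2), (0,3), (0,5), (1,5), (2,3), (3,2), (5,4)

Row 0: (0,1)O 1/2 ✓ · (0,2)X 0/3 ✗ · (0,3)O 0/1 ✗ · (0,5)O 0/2 ✗ · (0,6)X 1/2 ✓
Row 1: (1,0)X 1/2 ✓ · (1,1)O 2/4 ✓ · (1,2)O 1/2 ✓ · (1,4)O 1/2 ✓ · (1,5)X 1/4 ✗ · (1,6)X 2/3 ✓
Row 2: (2,0)X 2/2 ✓ · (2,1)X 2/3 ✓ · (2,3)X 0/1 ✗ · (2,4)O 2/4 ✓ · (2,5)O 2/4 ✓ · (2,6)O 1/3 ✓
Row 3: (3,1)X 1/2 ✓ · (3,2)O 0/1 ✗ · (3,4)X 1/2 ✓ · (3,5)X 2/3 ✓ · (3,6)X 2/3 ✓
Row 4: (4,0)X 0/0 ✓ · (4,3)X 1/1 ✓ · (4,6)X 1/1 ✓
Row 5: (5,1)X 1/1 ✓ · (5,2)X 2/2 ✓ · (5,3)X 2/3 ✓ · (5,4)O 0/1 ✗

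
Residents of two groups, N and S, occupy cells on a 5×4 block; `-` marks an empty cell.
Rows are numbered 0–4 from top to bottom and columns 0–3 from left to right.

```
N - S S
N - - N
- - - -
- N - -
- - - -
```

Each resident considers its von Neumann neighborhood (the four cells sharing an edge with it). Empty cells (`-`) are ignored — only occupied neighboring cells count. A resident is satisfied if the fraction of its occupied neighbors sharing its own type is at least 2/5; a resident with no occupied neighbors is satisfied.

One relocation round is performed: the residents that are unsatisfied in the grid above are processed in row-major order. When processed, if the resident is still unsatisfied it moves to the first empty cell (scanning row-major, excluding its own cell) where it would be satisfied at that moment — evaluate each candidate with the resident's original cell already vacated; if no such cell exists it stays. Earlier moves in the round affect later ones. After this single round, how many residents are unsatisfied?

0

Initially unsatisfied (in order): (1,3).
  (1,3) → (0,1).
Resulting grid:
N N S S
N - - -
- - - -
- N - -
- - - -
All satisfied now.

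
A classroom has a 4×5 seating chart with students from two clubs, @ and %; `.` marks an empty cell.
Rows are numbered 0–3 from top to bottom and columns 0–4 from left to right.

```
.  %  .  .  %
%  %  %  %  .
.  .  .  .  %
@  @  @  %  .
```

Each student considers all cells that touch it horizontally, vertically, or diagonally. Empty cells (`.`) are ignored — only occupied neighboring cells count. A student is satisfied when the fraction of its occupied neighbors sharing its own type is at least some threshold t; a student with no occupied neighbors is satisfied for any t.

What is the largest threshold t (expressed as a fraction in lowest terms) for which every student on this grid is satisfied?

Row 0: (0,1)% 3/3 · (0,4)% 1/1
Row 1: (1,0)% 2/2 · (1,1)% 3/3 · (1,2)% 3/3 · (1,3)% 3/3
Row 2: (2,4)% 2/2
Row 3: (3,0)@ 1/1 · (3,1)@ 2/2 · (3,2)@ 1/2 · (3,3)% 1/2
The smallest same-type fraction is 1/2 at (3,2), which reduces to 1/2. Any threshold above that leaves this student unsatisfied.

1/2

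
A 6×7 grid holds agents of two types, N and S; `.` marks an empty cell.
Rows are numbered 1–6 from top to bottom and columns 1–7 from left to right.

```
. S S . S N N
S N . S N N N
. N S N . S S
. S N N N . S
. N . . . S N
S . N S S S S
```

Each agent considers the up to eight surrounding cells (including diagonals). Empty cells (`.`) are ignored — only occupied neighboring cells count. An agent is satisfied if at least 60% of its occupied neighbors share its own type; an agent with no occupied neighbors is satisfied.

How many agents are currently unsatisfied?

16

(1,2)S 2/3 ok
(1,3)S 2/3 ok
(1,5)S 1/4 unhappy
(1,6)N 4/5 ok
(1,7)N 3/3 ok
(2,1)S 1/3 unhappy
(2,2)N 1/5 unhappy
(2,4)S 3/5 ok
(2,5)N 3/6 unhappy
(2,6)N 4/7 unhappy
(2,7)N 3/5 ok
(3,2)N 2/5 unhappy
(3,3)S 2/7 unhappy
(3,4)N 4/6 ok
(3,6)S 2/6 unhappy
(3,7)S 2/4 unhappy
(4,2)S 1/4 unhappy
(4,3)N 4/6 ok
(4,4)N 3/4 ok
(4,5)N 2/4 unhappy
(4,7)S 3/4 ok
(5,2)N 2/4 unhappy
(5,6)S 4/6 ok
(5,7)N 0/4 unhappy
(6,1)S 0/1 unhappy
(6,3)N 1/2 unhappy
(6,4)S 1/2 unhappy
(6,5)S 3/3 ok
(6,6)S 3/4 ok
(6,7)S 2/3 ok
Unsatisfied: (1,5), (2,1), (2,2), (2,5), (2,6), (3,2), (3,3), (3,6), (3,7), (4,2), (4,5), (5,2), (5,7), (6,1), (6,3), (6,4) — 16 in total.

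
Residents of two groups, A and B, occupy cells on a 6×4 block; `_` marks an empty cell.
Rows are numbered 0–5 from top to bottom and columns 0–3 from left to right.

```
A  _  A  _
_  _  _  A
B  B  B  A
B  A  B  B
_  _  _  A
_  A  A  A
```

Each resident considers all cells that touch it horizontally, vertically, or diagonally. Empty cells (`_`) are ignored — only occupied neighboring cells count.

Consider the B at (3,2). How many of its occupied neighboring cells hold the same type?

Occupied neighbors of (3,2): (2,1)=B, (2,2)=B, (2,3)=A, (3,1)=A, (3,3)=B, (4,3)=A.
Same type (B): 3 of 6.

3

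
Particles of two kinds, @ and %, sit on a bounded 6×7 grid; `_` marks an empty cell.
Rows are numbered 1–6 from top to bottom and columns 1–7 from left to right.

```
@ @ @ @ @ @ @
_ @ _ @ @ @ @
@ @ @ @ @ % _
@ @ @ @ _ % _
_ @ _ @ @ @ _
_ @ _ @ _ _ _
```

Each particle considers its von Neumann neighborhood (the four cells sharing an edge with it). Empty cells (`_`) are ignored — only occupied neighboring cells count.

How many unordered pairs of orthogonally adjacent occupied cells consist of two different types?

Scan each occupied cell's neighbors to the right and below so each pair is counted once.
Row 1: @(1,1)–@(1,2)= @(1,2)–@(1,3)= @(1,2)–@(2,2)= @(1,3)–@(1,4)= @(1,4)–@(1,5)= @(1,4)–@(2,4)= @(1,5)–@(1,6)= @(1,5)–@(2,5)= @(1,6)–@(1,7)= @(1,6)–@(2,6)= @(1,7)–@(2,7)=  → 0/11 unlike.
Row 2: @(2,2)–@(3,2)= @(2,4)–@(2,5)= @(2,4)–@(3,4)= @(2,5)–@(2,6)= @(2,5)–@(3,5)= @(2,6)–@(2,7)= @(2,6)–%(3,6)≠  → 1/7 unlike.
Row 3: @(3,1)–@(3,2)= @(3,1)–@(4,1)= @(3,2)–@(3,3)= @(3,2)–@(4,2)= @(3,3)–@(3,4)= @(3,3)–@(4,3)= @(3,4)–@(3,5)= @(3,4)–@(4,4)= @(3,5)–%(3,6)≠ %(3,6)–%(4,6)=  → 1/10 unlike.
Row 4: @(4,1)–@(4,2)= @(4,2)–@(4,3)= @(4,2)–@(5,2)= @(4,3)–@(4,4)= @(4,4)–@(5,4)= %(4,6)–@(5,6)≠  → 1/6 unlike.
Row 5: @(5,2)–@(6,2)= @(5,4)–@(5,5)= @(5,4)–@(6,4)= @(5,5)–@(5,6)=  → 0/4 unlike.
Total adjacent occupied pairs: 38; unlike-type pairs: 3.

3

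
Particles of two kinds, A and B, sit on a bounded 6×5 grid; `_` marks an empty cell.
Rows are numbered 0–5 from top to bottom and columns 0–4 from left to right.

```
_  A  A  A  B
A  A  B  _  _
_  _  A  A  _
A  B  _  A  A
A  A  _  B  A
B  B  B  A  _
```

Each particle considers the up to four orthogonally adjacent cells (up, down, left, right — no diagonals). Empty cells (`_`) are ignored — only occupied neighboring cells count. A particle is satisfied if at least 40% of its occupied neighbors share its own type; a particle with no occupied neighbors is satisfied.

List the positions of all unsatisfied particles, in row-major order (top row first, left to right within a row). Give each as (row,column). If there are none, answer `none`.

(0,4), (1,2), (3,1), (4,1), (4,3), (5,3)

Row 0: (0,1)A 2/2 ok · (0,2)A 2/3 ok · (0,3)A 1/2 ok · (0,4)B 0/1 unhappy
Row 1: (1,0)A 1/1 ok · (1,1)A 2/3 ok · (1,2)B 0/3 unhappy
Row 2: (2,2)A 1/2 ok · (2,3)A 2/2 ok
Row 3: (3,0)A 1/2 ok · (3,1)B 0/2 unhappy · (3,3)A 2/3 ok · (3,4)A 2/2 ok
Row 4: (4,0)A 2/3 ok · (4,1)A 1/3 unhappy · (4,3)B 0/3 unhappy · (4,4)A 1/2 ok
Row 5: (5,0)B 1/2 ok · (5,1)B 2/3 ok · (5,2)B 1/2 ok · (5,3)A 0/2 unhappy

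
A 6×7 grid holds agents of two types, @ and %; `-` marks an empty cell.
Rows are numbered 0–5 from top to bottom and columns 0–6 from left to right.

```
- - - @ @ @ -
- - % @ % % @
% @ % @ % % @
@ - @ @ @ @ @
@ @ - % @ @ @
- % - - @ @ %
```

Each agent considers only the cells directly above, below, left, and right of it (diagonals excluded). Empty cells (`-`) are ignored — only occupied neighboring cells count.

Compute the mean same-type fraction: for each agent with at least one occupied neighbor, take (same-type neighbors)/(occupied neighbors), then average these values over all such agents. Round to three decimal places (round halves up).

(0,3)@ 2/2
(0,4)@ 2/3
(0,5)@ 1/2
(1,2)% 1/2
(1,3)@ 2/4
(1,4)% 2/4
(1,5)% 2/4
(1,6)@ 1/2
(2,0)% 0/2
(2,1)@ 0/2
(2,2)% 1/4
(2,3)@ 2/4
(2,4)% 2/4
(2,5)% 2/4
(2,6)@ 2/3
(3,0)@ 1/2
(3,2)@ 1/2
(3,3)@ 3/4
(3,4)@ 3/4
(3,5)@ 3/4
(3,6)@ 3/3
(4,0)@ 2/2
(4,1)@ 1/2
(4,3)% 0/2
(4,4)@ 3/4
(4,5)@ 4/4
(4,6)@ 2/3
(5,1)% 0/1
(5,4)@ 2/2
(5,5)@ 2/3
(5,6)% 0/2
Sum over 31 agents: 2/2 + 2/3 + 1/2 + 1/2 + 2/4 + 2/4 + 2/4 + 1/2 + 0/2 + 0/2 + 1/4 + 2/4 + 2/4 + 2/4 + 2/3 + 1/2 + 1/2 + 3/4 + 3/4 + 3/4 + 3/3 + 2/2 + 1/2 + 0/2 + 3/4 + 4/4 + 2/3 + 0/1 + 2/2 + 2/3 + 0/2 = 203/12; mean = 203/12 ÷ 31 = 203/372 = 0.545698… → 0.546.

0.546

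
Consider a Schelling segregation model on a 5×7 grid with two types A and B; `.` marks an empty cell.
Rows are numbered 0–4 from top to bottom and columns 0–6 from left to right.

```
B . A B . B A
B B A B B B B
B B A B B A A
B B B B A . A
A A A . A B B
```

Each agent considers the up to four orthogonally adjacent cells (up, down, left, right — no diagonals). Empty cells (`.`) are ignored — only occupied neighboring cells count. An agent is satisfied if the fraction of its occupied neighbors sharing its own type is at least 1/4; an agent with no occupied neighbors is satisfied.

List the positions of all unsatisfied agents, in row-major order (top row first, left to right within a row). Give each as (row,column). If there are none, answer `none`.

(0,6)

Row 0: (0,0)B 1/1 ✓ · (0,2)A 1/2 ✓ · (0,3)B 1/2 ✓ · (0,5)B 1/2 ✓ · (0,6)A 0/2 ✗
Row 1: (1,0)B 3/3 ✓ · (1,1)B 2/3 ✓ · (1,2)A 2/4 ✓ · (1,3)B 3/4 ✓ · (1,4)B 3/3 ✓ · (1,5)B 3/4 ✓ · (1,6)B 1/3 ✓
Row 2: (2,0)B 3/3 ✓ · (2,1)B 3/4 ✓ · (2,2)A 1/4 ✓ · (2,3)B 3/4 ✓ · (2,4)B 2/4 ✓ · (2,5)A 1/3 ✓ · (2,6)A 2/3 ✓
Row 3: (3,0)B 2/3 ✓ · (3,1)B 3/4 ✓ · (3,2)B 2/4 ✓ · (3,3)B 2/3 ✓ · (3,4)A 1/3 ✓ · (3,6)A 1/2 ✓
Row 4: (4,0)A 1/2 ✓ · (4,1)A 2/3 ✓ · (4,2)A 1/2 ✓ · (4,4)A 1/2 ✓ · (4,5)B 1/2 ✓ · (4,6)B 1/2 ✓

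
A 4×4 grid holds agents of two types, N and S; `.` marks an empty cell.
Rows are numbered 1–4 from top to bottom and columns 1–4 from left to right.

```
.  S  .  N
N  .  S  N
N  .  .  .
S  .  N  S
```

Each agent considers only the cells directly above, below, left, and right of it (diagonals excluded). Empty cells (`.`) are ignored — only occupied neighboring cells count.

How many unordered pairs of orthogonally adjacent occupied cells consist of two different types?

Scan each occupied cell's neighbors to the right and below so each pair is counted once.
From row 1: 0 unlike of 1 pairs (running 0/1).
From row 2: 1 unlike of 2 pairs (running 1/3).
From row 3: 1 unlike of 1 pairs (running 2/4).
From row 4: 1 unlike of 1 pairs (running 3/5).
Total adjacent occupied pairs: 5; unlike-type pairs: 3.

3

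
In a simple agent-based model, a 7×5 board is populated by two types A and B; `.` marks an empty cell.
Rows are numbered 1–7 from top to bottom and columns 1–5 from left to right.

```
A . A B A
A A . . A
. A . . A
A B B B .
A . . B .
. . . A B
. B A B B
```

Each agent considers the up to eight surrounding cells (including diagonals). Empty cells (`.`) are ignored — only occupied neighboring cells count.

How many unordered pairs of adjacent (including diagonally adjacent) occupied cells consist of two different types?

Scan each occupied cell's neighbors to the right and below (and the two forward diagonals) so each pair is counted once.
Row 1: A(1,1)–A(2,1)= A(1,1)–A(2,2)= A(1,3)–B(1,4)≠ A(1,3)–A(2,2)= B(1,4)–A(1,5)≠ B(1,4)–A(2,5)≠ A(1,5)–A(2,5)=  → 3/7 unlike.
Row 2: A(2,1)–A(2,2)= A(2,1)–A(3,2)= A(2,2)–A(3,2)= A(2,5)–A(3,5)=  → 0/4 unlike.
Row 3: A(3,2)–B(4,2)≠ A(3,2)–B(4,3)≠ A(3,2)–A(4,1)= A(3,5)–B(4,4)≠  → 3/4 unlike.
Row 4: A(4,1)–B(4,2)≠ A(4,1)–A(5,1)= B(4,2)–B(4,3)= B(4,2)–A(5,1)≠ B(4,3)–B(4,4)= B(4,3)–B(5,4)= B(4,4)–B(5,4)=  → 2/7 unlike.
Row 5: B(5,4)–A(6,4)≠ B(5,4)–B(6,5)=  → 1/2 unlike.
Row 6: A(6,4)–B(6,5)≠ A(6,4)–B(7,4)≠ A(6,4)–B(7,5)≠ A(6,4)–A(7,3)= B(6,5)–B(7,5)= B(6,5)–B(7,4)=  → 3/6 unlike.
Row 7: B(7,2)–A(7,3)≠ A(7,3)–B(7,4)≠ B(7,4)–B(7,5)=  → 2/3 unlike.
Total adjacent occupied pairs: 33; unlike-type pairs: 14.

14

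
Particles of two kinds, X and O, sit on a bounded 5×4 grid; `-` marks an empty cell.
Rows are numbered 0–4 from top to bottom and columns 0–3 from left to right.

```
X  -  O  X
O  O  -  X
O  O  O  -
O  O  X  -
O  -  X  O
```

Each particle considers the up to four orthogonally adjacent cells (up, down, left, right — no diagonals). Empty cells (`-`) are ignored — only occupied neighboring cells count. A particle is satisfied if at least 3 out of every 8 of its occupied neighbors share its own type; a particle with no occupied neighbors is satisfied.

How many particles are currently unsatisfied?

(0,0)X 0/1 unhappy
(0,2)O 0/1 unhappy
(0,3)X 1/2 ok
(1,0)O 2/3 ok
(1,1)O 2/2 ok
(1,3)X 1/1 ok
(2,0)O 3/3 ok
(2,1)O 4/4 ok
(2,2)O 1/2 ok
(3,0)O 3/3 ok
(3,1)O 2/3 ok
(3,2)X 1/3 unhappy
(4,0)O 1/1 ok
(4,2)X 1/2 ok
(4,3)O 0/1 unhappy
Unsatisfied: (0,0), (0,2), (3,2), (4,3) — 4 in total.

4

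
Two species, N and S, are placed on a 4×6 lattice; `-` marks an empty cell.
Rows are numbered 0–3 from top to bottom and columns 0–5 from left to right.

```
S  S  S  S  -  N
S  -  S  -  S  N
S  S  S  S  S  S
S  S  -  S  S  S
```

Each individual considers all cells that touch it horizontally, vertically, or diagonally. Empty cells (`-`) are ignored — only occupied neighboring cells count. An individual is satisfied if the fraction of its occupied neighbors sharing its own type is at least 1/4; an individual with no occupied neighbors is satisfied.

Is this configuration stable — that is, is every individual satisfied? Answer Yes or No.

Yes

Row 0: (0,0)S 2/2 ok · (0,1)S 4/4 ok · (0,2)S 3/3 ok · (0,3)S 3/3 ok · (0,5)N 1/2 ok
Row 1: (1,0)S 4/4 ok · (1,2)S 6/6 ok · (1,4)S 4/6 ok · (1,5)N 1/4 ok
Row 2: (2,0)S 4/4 ok · (2,1)S 6/6 ok · (2,2)S 5/5 ok · (2,3)S 6/6 ok · (2,4)S 6/7 ok · (2,5)S 4/5 ok
Row 3: (3,0)S 3/3 ok · (3,1)S 4/4 ok · (3,3)S 4/4 ok · (3,4)S 5/5 ok · (3,5)S 3/3 ok
All meet the threshold, so the configuration is stable.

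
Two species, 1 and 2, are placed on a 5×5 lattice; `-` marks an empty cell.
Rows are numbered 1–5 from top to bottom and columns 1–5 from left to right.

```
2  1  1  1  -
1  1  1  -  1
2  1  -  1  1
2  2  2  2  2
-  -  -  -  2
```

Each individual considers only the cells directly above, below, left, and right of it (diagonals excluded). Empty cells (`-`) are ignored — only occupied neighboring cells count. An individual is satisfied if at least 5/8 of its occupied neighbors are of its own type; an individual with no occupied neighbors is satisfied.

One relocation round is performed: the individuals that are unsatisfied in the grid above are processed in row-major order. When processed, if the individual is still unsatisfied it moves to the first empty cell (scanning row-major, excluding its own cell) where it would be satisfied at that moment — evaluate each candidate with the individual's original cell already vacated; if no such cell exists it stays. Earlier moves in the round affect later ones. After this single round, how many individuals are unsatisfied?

Initially unsatisfied (in order): (1,1), (2,1), (3,1), (3,2), (3,4).
  (1,1) → (5,1).
  (2,1) → (1,1).
  (3,1) → (5,2).
  (3,2) → (1,5).
  (3,4) → (2,1).
Resulting grid:
1 1 1 1 1
1 1 1 - 1
- - - - 1
2 2 2 2 2
2 2 - - 2
Unsatisfied now: (3,5).

1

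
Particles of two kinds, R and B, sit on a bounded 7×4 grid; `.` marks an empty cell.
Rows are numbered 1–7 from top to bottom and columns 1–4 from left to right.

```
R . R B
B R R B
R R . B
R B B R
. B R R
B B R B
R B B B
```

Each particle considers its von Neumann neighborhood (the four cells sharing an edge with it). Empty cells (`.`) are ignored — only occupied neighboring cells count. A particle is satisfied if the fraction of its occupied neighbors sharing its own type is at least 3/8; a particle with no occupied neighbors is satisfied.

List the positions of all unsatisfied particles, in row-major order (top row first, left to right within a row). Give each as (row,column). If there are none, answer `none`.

(1,1), (2,1), (4,3), (4,4), (6,3), (6,4), (7,1)

(1,1)R 0/1 unhappy
(1,3)R 1/2 ok
(1,4)B 1/2 ok
(2,1)B 0/3 unhappy
(2,2)R 2/3 ok
(2,3)R 2/3 ok
(2,4)B 2/3 ok
(3,1)R 2/3 ok
(3,2)R 2/3 ok
(3,4)B 1/2 ok
(4,1)R 1/2 ok
(4,2)B 2/4 ok
(4,3)B 1/3 unhappy
(4,4)R 1/3 unhappy
(5,2)B 2/3 ok
(5,3)R 2/4 ok
(5,4)R 2/3 ok
(6,1)B 1/2 ok
(6,2)B 3/4 ok
(6,3)R 1/4 unhappy
(6,4)B 1/3 unhappy
(7,1)R 0/2 unhappy
(7,2)B 2/3 ok
(7,3)B 2/3 ok
(7,4)B 2/2 ok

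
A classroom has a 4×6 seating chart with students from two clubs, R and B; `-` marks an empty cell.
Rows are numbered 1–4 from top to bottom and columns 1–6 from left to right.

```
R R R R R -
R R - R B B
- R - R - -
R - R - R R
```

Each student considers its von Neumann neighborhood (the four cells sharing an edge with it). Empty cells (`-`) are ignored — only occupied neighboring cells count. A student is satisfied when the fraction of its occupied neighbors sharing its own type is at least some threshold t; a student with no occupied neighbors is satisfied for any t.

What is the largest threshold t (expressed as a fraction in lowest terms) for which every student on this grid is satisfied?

Row 1: (1,1)R 2/2 · (1,2)R 3/3 · (1,3)R 2/2 · (1,4)R 3/3 · (1,5)R 1/2
Row 2: (2,1)R 2/2 · (2,2)R 3/3 · (2,4)R 2/3 · (2,5)B 1/3 · (2,6)B 1/1
Row 3: (3,2)R 1/1 · (3,4)R 1/1
Row 4: (4,1)R — no occupied neighbors · (4,3)R — no occupied neighbors · (4,5)R 1/1 · (4,6)R 1/1
The smallest same-type fraction is 1/3 at (2,5), which reduces to 1/3. Any threshold above that leaves this student unsatisfied.

1/3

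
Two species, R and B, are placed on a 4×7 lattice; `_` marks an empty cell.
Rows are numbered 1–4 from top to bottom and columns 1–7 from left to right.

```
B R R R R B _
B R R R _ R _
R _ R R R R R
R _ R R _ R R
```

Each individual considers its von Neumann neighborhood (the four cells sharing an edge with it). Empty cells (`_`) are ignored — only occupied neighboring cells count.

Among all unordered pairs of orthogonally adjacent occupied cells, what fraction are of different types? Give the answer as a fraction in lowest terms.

5/28

Scan each occupied cell's neighbors to the right and below so each pair is counted once.
Row 1: B(1,1)–R(1,2)≠ B(1,1)–B(2,1)= R(1,2)–R(1,3)= R(1,2)–R(2,2)= R(1,3)–R(1,4)= R(1,3)–R(2,3)= R(1,4)–R(1,5)= R(1,4)–R(2,4)= R(1,5)–B(1,6)≠ B(1,6)–R(2,6)≠  → 3/10 unlike.
Row 2: B(2,1)–R(2,2)≠ B(2,1)–R(3,1)≠ R(2,2)–R(2,3)= R(2,3)–R(2,4)= R(2,3)–R(3,3)= R(2,4)–R(3,4)= R(2,6)–R(3,6)=  → 2/7 unlike.
Row 3: R(3,1)–R(4,1)= R(3,3)–R(3,4)= R(3,3)–R(4,3)= R(3,4)–R(3,5)= R(3,4)–R(4,4)= R(3,5)–R(3,6)= R(3,6)–R(3,7)= R(3,6)–R(4,6)= R(3,7)–R(4,7)=  → 0/9 unlike.
Row 4: R(4,3)–R(4,4)= R(4,6)–R(4,7)=  → 0/2 unlike.
Total adjacent occupied pairs: 28; unlike-type pairs: 5.
5/28 is already in lowest terms.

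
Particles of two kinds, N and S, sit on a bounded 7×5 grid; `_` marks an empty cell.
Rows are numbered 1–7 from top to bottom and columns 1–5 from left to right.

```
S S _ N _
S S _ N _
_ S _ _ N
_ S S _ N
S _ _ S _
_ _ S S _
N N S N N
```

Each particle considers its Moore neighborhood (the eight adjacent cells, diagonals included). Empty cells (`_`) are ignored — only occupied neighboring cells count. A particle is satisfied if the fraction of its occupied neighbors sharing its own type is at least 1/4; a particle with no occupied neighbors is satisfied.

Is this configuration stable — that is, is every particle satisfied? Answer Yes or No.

(1,1)S 3/3 ok
(1,2)S 3/3 ok
(1,4)N 1/1 ok
(2,1)S 4/4 ok
(2,2)S 4/4 ok
(2,4)N 2/2 ok
(3,2)S 4/4 ok
(3,5)N 2/2 ok
(4,2)S 3/3 ok
(4,3)S 3/3 ok
(4,5)N 1/2 ok
(5,1)S 1/1 ok
(5,4)S 3/4 ok
(6,3)S 3/5 ok
(6,4)S 3/5 ok
(7,1)N 1/1 ok
(7,2)N 1/3 ok
(7,3)S 2/4 ok
(7,4)N 1/4 ok
(7,5)N 1/2 ok
All meet the threshold, so the configuration is stable.

Yes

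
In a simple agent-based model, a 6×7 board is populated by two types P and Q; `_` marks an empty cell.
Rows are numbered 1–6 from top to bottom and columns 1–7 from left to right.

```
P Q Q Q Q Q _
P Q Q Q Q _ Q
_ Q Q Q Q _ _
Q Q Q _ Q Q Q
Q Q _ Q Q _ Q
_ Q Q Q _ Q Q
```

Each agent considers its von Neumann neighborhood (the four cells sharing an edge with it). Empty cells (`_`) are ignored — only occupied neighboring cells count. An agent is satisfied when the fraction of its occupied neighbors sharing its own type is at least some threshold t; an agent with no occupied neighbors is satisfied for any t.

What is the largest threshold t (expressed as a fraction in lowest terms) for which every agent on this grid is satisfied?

1/2

Row 1: (1,1)P 1/2 · (1,2)Q 2/3 · (1,3)Q 3/3 · (1,4)Q 3/3 · (1,5)Q 3/3 · (1,6)Q 1/1
Row 2: (2,1)P 1/2 · (2,2)Q 3/4 · (2,3)Q 4/4 · (2,4)Q 4/4 · (2,5)Q 3/3 · (2,7)Q — no occupied neighbors
Row 3: (3,2)Q 3/3 · (3,3)Q 4/4 · (3,4)Q 3/3 · (3,5)Q 3/3
Row 4: (4,1)Q 2/2 · (4,2)Q 4/4 · (4,3)Q 2/2 · (4,5)Q 3/3 · (4,6)Q 2/2 · (4,7)Q 2/2
Row 5: (5,1)Q 2/2 · (5,2)Q 3/3 · (5,4)Q 2/2 · (5,5)Q 2/2 · (5,7)Q 2/2
Row 6: (6,2)Q 2/2 · (6,3)Q 2/2 · (6,4)Q 2/2 · (6,6)Q 1/1 · (6,7)Q 2/2
The smallest same-type fraction is 1/2 at (1,1), which reduces to 1/2. Any threshold above that leaves this agent unsatisfied.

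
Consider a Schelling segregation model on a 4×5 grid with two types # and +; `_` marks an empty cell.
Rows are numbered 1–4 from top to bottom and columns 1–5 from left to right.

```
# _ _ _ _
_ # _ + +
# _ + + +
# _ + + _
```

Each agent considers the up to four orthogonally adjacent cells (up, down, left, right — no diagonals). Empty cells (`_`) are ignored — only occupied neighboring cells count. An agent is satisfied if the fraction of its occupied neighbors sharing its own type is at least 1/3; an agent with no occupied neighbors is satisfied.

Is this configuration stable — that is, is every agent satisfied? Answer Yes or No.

Yes

(1,1)# 0/0 satisfied
(2,2)# 0/0 satisfied
(2,4)+ 2/2 satisfied
(2,5)+ 2/2 satisfied
(3,1)# 1/1 satisfied
(3,3)+ 2/2 satisfied
(3,4)+ 4/4 satisfied
(3,5)+ 2/2 satisfied
(4,1)# 1/1 satisfied
(4,3)+ 2/2 satisfied
(4,4)+ 2/2 satisfied
All meet the threshold, so the configuration is stable.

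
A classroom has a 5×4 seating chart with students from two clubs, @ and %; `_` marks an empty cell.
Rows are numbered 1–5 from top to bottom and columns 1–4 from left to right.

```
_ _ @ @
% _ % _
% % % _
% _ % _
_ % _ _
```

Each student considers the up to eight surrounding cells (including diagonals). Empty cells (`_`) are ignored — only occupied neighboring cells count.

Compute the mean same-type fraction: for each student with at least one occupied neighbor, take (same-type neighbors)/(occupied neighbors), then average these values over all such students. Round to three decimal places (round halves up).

0.850

(1,3)@ 1/2
(1,4)@ 1/2
(2,1)% 2/2
(2,3)% 2/4
(3,1)% 3/3
(3,2)% 6/6
(3,3)% 3/3
(4,1)% 3/3
(4,3)% 3/3
(5,2)% 2/2
Sum over 10 students: 1/2 + 1/2 + 2/2 + 2/4 + 3/3 + 6/6 + 3/3 + 3/3 + 3/3 + 2/2 = 17/2; mean = 17/2 ÷ 10 = 17/20 = 0.85 → 0.850.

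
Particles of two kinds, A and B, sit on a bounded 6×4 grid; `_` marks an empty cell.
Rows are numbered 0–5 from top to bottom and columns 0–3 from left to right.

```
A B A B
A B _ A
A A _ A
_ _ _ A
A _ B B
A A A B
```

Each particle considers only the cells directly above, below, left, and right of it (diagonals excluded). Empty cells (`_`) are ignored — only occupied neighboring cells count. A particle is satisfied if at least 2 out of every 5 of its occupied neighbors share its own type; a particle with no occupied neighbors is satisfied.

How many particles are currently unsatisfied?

5

(0,0)A 1/2 satisfied
(0,1)B 1/3 not
(0,2)A 0/2 not
(0,3)B 0/2 not
(1,0)A 2/3 satisfied
(1,1)B 1/3 not
(1,3)A 1/2 satisfied
(2,0)A 2/2 satisfied
(2,1)A 1/2 satisfied
(2,3)A 2/2 satisfied
(3,3)A 1/2 satisfied
(4,0)A 1/1 satisfied
(4,2)B 1/2 satisfied
(4,3)B 2/3 satisfied
(5,0)A 2/2 satisfied
(5,1)A 2/2 satisfied
(5,2)A 1/3 not
(5,3)B 1/2 satisfied
Unsatisfied: (0,1), (0,2), (0,3), (1,1), (5,2) — 5 in total.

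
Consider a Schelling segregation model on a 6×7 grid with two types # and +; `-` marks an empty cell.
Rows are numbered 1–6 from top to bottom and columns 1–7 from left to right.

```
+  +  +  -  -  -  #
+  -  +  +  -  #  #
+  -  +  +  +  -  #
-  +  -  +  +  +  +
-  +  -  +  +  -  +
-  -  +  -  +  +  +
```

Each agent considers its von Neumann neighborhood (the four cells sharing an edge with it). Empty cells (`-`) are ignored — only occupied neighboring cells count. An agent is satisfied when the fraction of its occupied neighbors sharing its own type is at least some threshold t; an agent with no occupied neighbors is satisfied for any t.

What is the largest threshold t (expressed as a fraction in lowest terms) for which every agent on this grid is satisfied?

1/2

(1,1)+ 2/2
(1,2)+ 2/2
(1,3)+ 2/2
(1,7)# 1/1
(2,1)+ 2/2
(2,3)+ 3/3
(2,4)+ 2/2
(2,6)# 1/1
(2,7)# 3/3
(3,1)+ 1/1
(3,3)+ 2/2
(3,4)+ 4/4
(3,5)+ 2/2
(3,7)# 1/2
(4,2)+ 1/1
(4,4)+ 3/3
(4,5)+ 4/4
(4,6)+ 2/2
(4,7)+ 2/3
(5,2)+ 1/1
(5,4)+ 2/2
(5,5)+ 3/3
(5,7)+ 2/2
(6,3)+ — no occupied neighbors
(6,5)+ 2/2
(6,6)+ 2/2
(6,7)+ 2/2
The smallest same-type fraction is 1/2 at (3,7), which reduces to 1/2. Any threshold above that leaves this agent unsatisfied.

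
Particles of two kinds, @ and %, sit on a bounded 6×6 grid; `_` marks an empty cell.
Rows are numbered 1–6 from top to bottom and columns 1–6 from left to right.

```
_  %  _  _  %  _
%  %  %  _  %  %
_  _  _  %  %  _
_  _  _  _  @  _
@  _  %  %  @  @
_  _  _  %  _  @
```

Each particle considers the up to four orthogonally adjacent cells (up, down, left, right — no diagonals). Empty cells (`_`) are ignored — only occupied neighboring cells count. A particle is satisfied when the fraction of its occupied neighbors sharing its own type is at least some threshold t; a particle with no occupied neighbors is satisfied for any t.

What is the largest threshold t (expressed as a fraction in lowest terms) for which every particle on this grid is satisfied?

(1,2)% 1/1
(1,5)% 1/1
(2,1)% 1/1
(2,2)% 3/3
(2,3)% 1/1
(2,5)% 3/3
(2,6)% 1/1
(3,4)% 1/1
(3,5)% 2/3
(4,5)@ 1/2
(5,1)@ — no occupied neighbors
(5,3)% 1/1
(5,4)% 2/3
(5,5)@ 2/3
(5,6)@ 2/2
(6,4)% 1/1
(6,6)@ 1/1
The smallest same-type fraction is 1/2 at (4,5), which reduces to 1/2. Any threshold above that leaves this particle unsatisfied.

1/2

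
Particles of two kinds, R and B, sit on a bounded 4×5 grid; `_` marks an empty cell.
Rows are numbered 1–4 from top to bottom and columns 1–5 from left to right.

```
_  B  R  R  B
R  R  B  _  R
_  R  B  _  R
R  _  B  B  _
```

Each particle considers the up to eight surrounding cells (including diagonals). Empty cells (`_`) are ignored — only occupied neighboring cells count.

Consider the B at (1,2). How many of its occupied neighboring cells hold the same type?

1

Occupied neighbors of (1,2): (1,3)=R, (2,1)=R, (2,2)=R, (2,3)=B.
Same type (B): 1 of 4.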